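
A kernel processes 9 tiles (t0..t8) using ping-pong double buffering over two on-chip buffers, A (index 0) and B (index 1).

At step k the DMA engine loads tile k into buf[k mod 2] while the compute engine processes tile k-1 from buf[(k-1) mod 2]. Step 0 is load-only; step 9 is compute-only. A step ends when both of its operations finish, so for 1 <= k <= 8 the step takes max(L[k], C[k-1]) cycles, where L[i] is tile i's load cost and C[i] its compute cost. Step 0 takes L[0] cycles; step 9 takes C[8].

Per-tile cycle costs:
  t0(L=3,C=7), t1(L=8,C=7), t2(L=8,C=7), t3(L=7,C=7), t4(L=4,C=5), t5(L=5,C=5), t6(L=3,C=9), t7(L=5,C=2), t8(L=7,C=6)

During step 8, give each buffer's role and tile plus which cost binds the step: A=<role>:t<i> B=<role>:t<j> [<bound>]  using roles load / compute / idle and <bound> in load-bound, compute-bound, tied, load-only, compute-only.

  0. 3=3c; end=3; A:t0 B:-
  1. max(8,7)=8c; end=11; A:t0 B:t1
  2. max(8,7)=8c; end=19; A:t2 B:t1
  3. max(7,7)=7c; end=26; A:t2 B:t3
  4. max(4,7)=7c; end=33; A:t4 B:t3
  5. max(5,5)=5c; end=38; A:t4 B:t5
  6. max(3,5)=5c; end=43; A:t6 B:t5
  7. max(5,9)=9c; end=52; A:t6 B:t7
  8. max(7,2)=7c; end=59; A:t8 B:t7
  9. 6=6c; end=65; A:t8 B:t7

step 8: A=load:t8 B=compute:t7 [load-bound]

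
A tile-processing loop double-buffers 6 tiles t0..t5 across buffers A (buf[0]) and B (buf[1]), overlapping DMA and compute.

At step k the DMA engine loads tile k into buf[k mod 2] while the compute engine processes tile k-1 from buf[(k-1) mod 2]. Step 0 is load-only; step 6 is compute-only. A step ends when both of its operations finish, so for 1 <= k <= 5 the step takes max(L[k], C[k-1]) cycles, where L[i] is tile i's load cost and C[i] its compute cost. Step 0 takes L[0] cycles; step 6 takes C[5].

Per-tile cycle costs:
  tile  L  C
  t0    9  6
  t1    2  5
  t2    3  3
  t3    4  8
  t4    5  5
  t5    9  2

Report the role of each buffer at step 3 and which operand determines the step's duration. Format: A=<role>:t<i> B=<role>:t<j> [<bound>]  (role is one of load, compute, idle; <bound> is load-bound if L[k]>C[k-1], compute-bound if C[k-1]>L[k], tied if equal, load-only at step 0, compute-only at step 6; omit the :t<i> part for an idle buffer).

k=0 load=t0/9c comp=- wait=9 total=9
k=1 load=t1/2c comp=t0/6c wait=6 total=15
k=2 load=t2/3c comp=t1/5c wait=5 total=20
k=3 load=t3/4c comp=t2/3c wait=4 total=24
k=4 load=t4/5c comp=t3/8c wait=8 total=32
k=5 load=t5/9c comp=t4/5c wait=9 total=41
k=6 load=- comp=t5/2c wait=2 total=43

step 3: A=compute:t2 B=load:t3 [load-bound]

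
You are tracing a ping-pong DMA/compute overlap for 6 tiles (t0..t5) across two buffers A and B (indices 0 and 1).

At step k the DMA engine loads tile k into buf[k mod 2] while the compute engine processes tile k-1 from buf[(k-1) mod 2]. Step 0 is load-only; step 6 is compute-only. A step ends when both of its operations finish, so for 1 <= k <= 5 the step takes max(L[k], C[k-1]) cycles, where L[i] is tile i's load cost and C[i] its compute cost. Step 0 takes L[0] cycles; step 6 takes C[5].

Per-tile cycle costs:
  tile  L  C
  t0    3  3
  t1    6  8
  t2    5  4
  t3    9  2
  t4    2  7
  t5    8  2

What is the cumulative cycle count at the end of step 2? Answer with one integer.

k=0 load=t0/3c comp=- wait=3 total=3
k=1 load=t1/6c comp=t0/3c wait=6 total=9
k=2 load=t2/5c comp=t1/8c wait=8 total=17
k=3 load=t3/9c comp=t2/4c wait=9 total=26
k=4 load=t4/2c comp=t3/2c wait=2 total=28
k=5 load=t5/8c comp=t4/7c wait=8 total=36
k=6 load=- comp=t5/2c wait=2 total=38

end_cycle[2] = 17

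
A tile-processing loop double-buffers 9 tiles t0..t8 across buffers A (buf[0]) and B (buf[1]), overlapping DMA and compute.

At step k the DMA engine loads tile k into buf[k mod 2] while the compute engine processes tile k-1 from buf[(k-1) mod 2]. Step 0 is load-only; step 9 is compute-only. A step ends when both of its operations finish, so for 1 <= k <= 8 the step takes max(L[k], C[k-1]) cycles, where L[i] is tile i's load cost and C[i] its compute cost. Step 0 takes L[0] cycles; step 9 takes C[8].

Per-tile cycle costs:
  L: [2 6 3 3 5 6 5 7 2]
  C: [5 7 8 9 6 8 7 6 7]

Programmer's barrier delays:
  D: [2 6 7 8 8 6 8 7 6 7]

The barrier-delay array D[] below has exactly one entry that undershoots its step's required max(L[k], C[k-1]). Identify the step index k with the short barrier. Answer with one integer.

k=0 barrier L[0]=2→2c, D[0]=2 ok
k=1 barrier max(L[1]=6,C[0]=5)→6c, D[1]=6 ok
k=2 barrier max(L[2]=3,C[1]=7)→7c, D[2]=7 ok
k=3 barrier max(L[3]=3,C[2]=8)→8c, D[3]=8 ok
k=4 barrier max(L[4]=5,C[3]=9)→9c, D[4]=8 SHORT
k=5 barrier max(L[5]=6,C[4]=6)→6c, D[5]=6 ok
k=6 barrier max(L[6]=5,C[5]=8)→8c, D[6]=8 ok
k=7 barrier max(L[7]=7,C[6]=7)→7c, D[7]=7 ok
k=8 barrier max(L[8]=2,C[7]=6)→6c, D[8]=6 ok
k=9 barrier C[8]=7→7c, D[9]=7 ok

hazard at step 4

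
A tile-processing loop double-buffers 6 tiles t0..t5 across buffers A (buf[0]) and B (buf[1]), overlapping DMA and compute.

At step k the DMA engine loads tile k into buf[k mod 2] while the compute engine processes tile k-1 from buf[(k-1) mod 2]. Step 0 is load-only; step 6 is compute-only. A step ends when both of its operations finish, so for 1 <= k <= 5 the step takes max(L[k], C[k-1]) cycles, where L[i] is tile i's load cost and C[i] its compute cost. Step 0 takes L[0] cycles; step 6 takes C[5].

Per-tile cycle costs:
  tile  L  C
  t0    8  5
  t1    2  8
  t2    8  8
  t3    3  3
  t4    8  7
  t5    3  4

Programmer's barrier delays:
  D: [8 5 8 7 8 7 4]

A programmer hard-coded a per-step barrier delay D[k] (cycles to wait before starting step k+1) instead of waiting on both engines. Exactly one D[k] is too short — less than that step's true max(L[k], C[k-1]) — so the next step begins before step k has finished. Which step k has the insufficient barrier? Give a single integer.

k=0 barrier L[0]=8→8c, D[0]=8 ok
k=1 barrier max(L[1]=2,C[0]=5)→5c, D[1]=5 ok
k=2 barrier max(L[2]=8,C[1]=8)→8c, D[2]=8 ok
k=3 barrier max(L[3]=3,C[2]=8)→8c, D[3]=7 SHORT
k=4 barrier max(L[4]=8,C[3]=3)→8c, D[4]=8 ok
k=5 barrier max(L[5]=3,C[4]=7)→7c, D[5]=7 ok
k=6 barrier C[5]=4→4c, D[6]=4 ok

hazard at step 3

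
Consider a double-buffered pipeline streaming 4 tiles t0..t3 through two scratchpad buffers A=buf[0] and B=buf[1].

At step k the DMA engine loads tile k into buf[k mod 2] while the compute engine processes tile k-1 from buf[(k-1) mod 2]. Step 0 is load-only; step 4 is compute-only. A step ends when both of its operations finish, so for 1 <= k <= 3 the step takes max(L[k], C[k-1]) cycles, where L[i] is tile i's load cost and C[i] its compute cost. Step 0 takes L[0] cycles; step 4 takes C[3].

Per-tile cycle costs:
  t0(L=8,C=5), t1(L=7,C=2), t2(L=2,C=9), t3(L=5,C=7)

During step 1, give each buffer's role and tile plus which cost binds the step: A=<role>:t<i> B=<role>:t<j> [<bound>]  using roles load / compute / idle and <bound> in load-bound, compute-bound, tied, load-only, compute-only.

[0] DMA t0→A (8c) ∥ CU idle ⇒ 8c, clock 8
[1] DMA t1→B (7c) ∥ CU A:t0 (5c) ⇒ 7c, clock 15
[2] DMA t2→A (2c) ∥ CU B:t1 (2c) ⇒ 2c, clock 17
[3] DMA t3→B (5c) ∥ CU A:t2 (9c) ⇒ 9c, clock 26
[4] DMA idle ∥ CU B:t3 (7c) ⇒ 7c, clock 33

step 1: A=compute:t0 B=load:t1 [load-bound]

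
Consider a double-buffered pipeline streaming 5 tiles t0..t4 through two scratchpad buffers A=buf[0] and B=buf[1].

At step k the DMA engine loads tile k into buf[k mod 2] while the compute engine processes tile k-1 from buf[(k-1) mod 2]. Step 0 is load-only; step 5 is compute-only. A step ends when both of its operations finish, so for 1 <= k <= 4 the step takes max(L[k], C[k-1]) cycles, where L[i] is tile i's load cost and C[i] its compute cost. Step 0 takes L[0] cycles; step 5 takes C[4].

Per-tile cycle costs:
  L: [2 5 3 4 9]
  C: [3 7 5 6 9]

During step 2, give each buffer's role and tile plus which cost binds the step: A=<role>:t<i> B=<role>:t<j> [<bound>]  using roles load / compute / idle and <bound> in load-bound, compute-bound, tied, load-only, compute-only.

step 0: L[0]=2 → dur=2, Σ=2 | A=load:t0 B=idle [load-only]
step 1: L[1]=5 C[0]=3 → dur=5, Σ=7 | A=compute:t0 B=load:t1 [load-bound]
step 2: L[2]=3 C[1]=7 → dur=7, Σ=14 | A=load:t2 B=compute:t1 [compute-bound]
step 3: L[3]=4 C[2]=5 → dur=5, Σ=19 | A=compute:t2 B=load:t3 [compute-bound]
step 4: L[4]=9 C[3]=6 → dur=9, Σ=28 | A=load:t4 B=compute:t3 [load-bound]
step 5: C[4]=9 → dur=9, Σ=37 | A=compute:t4 B=idle [compute-only]

step 2: A=load:t2 B=compute:t1 [compute-bound]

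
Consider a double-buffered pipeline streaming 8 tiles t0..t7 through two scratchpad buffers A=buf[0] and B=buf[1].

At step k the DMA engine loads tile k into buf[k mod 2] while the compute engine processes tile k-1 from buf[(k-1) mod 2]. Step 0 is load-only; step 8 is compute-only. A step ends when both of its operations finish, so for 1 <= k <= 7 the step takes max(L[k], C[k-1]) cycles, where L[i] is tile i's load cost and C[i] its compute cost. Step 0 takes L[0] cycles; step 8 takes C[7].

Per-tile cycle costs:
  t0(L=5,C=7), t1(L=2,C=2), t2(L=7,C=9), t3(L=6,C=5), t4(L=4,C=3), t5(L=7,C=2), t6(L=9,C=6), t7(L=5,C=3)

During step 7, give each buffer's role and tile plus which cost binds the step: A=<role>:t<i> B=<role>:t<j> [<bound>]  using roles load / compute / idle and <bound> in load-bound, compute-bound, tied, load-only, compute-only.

k=0 load=t0/5c comp=- wait=5 total=5
k=1 load=t1/2c comp=t0/7c wait=7 total=12
k=2 load=t2/7c comp=t1/2c wait=7 total=19
k=3 load=t3/6c comp=t2/9c wait=9 total=28
k=4 load=t4/4c comp=t3/5c wait=5 total=33
k=5 load=t5/7c comp=t4/3c wait=7 total=40
k=6 load=t6/9c comp=t5/2c wait=9 total=49
k=7 load=t7/5c comp=t6/6c wait=6 total=55
k=8 load=- comp=t7/3c wait=3 total=58

step 7: A=compute:t6 B=load:t7 [compute-bound]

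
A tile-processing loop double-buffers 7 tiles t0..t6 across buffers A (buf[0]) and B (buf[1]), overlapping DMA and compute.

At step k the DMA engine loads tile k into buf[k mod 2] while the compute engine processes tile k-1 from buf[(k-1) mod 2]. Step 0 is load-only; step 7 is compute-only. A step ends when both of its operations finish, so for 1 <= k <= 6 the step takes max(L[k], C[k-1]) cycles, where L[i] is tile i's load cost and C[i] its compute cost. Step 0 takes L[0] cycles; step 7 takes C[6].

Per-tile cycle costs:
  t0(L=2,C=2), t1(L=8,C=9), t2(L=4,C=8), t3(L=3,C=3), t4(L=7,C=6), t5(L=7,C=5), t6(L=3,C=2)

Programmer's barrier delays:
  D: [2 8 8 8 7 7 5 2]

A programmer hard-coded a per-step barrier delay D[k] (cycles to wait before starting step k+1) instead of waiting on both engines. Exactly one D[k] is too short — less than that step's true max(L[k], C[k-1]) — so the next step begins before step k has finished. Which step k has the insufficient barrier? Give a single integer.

hazard at step 2

step 0: need L[0]=2 = 2; D[0]=2 ok
step 1: need max(L[1]=8,C[0]=2) = 8; D[1]=8 ok
step 2: need max(L[2]=4,C[1]=9) = 9; D[2]=8 SHORT
step 3: need max(L[3]=3,C[2]=8) = 8; D[3]=8 ok
step 4: need max(L[4]=7,C[3]=3) = 7; D[4]=7 ok
step 5: need max(L[5]=7,C[4]=6) = 7; D[5]=7 ok
step 6: need max(L[6]=3,C[5]=5) = 5; D[6]=5 ok
step 7: need C[6]=2 = 2; D[7]=2 ok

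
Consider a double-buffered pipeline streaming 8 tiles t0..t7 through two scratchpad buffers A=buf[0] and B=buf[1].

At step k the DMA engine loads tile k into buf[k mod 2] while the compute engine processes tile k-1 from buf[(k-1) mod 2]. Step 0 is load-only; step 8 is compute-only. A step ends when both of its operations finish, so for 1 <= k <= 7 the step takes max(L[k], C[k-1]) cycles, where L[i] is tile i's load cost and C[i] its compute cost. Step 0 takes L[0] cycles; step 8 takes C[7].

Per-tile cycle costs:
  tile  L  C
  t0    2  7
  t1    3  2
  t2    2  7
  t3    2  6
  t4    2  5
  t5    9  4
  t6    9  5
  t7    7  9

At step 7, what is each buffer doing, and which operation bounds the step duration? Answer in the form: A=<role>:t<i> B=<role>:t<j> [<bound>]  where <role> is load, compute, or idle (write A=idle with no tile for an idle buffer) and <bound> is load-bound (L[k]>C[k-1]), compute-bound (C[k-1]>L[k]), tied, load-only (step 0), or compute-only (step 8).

step 7: A=compute:t6 B=load:t7 [load-bound]

k=0 load=t0/2c comp=- wait=2 total=2
k=1 load=t1/3c comp=t0/7c wait=7 total=9
k=2 load=t2/2c comp=t1/2c wait=2 total=11
k=3 load=t3/2c comp=t2/7c wait=7 total=18
k=4 load=t4/2c comp=t3/6c wait=6 total=24
k=5 load=t5/9c comp=t4/5c wait=9 total=33
k=6 load=t6/9c comp=t5/4c wait=9 total=42
k=7 load=t7/7c comp=t6/5c wait=7 total=49
k=8 load=- comp=t7/9c wait=9 total=58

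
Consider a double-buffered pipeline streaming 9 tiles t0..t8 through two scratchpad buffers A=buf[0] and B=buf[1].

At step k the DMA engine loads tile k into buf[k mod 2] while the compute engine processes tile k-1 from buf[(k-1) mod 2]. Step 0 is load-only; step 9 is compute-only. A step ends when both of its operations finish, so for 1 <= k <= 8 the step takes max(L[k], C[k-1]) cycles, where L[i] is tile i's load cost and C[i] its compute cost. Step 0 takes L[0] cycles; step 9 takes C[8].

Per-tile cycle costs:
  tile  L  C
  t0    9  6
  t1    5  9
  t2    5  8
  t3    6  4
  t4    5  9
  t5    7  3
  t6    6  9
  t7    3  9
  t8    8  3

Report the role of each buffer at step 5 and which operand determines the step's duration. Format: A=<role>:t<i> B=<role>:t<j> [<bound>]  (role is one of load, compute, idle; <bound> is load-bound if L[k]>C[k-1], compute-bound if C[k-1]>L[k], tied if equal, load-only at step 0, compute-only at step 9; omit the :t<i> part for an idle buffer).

step 5: A=compute:t4 B=load:t5 [compute-bound]

[0] DMA t0→A (9c) ∥ CU idle ⇒ 9c, clock 9
[1] DMA t1→B (5c) ∥ CU A:t0 (6c) ⇒ 6c, clock 15
[2] DMA t2→A (5c) ∥ CU B:t1 (9c) ⇒ 9c, clock 24
[3] DMA t3→B (6c) ∥ CU A:t2 (8c) ⇒ 8c, clock 32
[4] DMA t4→A (5c) ∥ CU B:t3 (4c) ⇒ 5c, clock 37
[5] DMA t5→B (7c) ∥ CU A:t4 (9c) ⇒ 9c, clock 46
[6] DMA t6→A (6c) ∥ CU B:t5 (3c) ⇒ 6c, clock 52
[7] DMA t7→B (3c) ∥ CU A:t6 (9c) ⇒ 9c, clock 61
[8] DMA t8→A (8c) ∥ CU B:t7 (9c) ⇒ 9c, clock 70
[9] DMA idle ∥ CU A:t8 (3c) ⇒ 3c, clock 73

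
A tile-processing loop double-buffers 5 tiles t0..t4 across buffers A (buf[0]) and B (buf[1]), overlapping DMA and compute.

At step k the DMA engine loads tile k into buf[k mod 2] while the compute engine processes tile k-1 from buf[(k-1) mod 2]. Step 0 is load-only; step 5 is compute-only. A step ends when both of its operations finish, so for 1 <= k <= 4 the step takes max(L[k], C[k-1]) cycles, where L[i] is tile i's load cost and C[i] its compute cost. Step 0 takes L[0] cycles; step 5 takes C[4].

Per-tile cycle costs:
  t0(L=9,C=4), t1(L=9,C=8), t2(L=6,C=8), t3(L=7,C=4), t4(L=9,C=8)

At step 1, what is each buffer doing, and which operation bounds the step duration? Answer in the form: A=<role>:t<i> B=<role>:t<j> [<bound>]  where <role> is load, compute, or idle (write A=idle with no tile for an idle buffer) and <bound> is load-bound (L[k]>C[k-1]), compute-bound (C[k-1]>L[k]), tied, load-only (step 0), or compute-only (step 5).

step 1: A=compute:t0 B=load:t1 [load-bound]

k=0 load=t0/9c comp=- wait=9 total=9
k=1 load=t1/9c comp=t0/4c wait=9 total=18
k=2 load=t2/6c comp=t1/8c wait=8 total=26
k=3 load=t3/7c comp=t2/8c wait=8 total=34
k=4 load=t4/9c comp=t3/4c wait=9 total=43
k=5 load=- comp=t4/8c wait=8 total=51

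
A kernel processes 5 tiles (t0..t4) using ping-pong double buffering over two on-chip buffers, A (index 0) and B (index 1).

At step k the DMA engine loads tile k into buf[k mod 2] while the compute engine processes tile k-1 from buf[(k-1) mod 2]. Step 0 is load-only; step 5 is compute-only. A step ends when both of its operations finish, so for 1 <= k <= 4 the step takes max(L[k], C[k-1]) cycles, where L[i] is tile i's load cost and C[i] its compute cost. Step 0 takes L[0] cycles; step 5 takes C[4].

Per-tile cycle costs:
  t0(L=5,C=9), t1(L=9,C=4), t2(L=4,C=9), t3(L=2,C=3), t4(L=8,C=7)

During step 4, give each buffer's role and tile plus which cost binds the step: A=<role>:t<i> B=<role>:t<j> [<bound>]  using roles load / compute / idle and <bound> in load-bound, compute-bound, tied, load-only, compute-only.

step 4: A=load:t4 B=compute:t3 [load-bound]

step 0: L[0]=5 → dur=5, Σ=5 | A=load:t0 B=idle [load-only]
step 1: L[1]=9 C[0]=9 → dur=9, Σ=14 | A=compute:t0 B=load:t1 [tied]
step 2: L[2]=4 C[1]=4 → dur=4, Σ=18 | A=load:t2 B=compute:t1 [tied]
step 3: L[3]=2 C[2]=9 → dur=9, Σ=27 | A=compute:t2 B=load:t3 [compute-bound]
step 4: L[4]=8 C[3]=3 → dur=8, Σ=35 | A=load:t4 B=compute:t3 [load-bound]
step 5: C[4]=7 → dur=7, Σ=42 | A=compute:t4 B=idle [compute-only]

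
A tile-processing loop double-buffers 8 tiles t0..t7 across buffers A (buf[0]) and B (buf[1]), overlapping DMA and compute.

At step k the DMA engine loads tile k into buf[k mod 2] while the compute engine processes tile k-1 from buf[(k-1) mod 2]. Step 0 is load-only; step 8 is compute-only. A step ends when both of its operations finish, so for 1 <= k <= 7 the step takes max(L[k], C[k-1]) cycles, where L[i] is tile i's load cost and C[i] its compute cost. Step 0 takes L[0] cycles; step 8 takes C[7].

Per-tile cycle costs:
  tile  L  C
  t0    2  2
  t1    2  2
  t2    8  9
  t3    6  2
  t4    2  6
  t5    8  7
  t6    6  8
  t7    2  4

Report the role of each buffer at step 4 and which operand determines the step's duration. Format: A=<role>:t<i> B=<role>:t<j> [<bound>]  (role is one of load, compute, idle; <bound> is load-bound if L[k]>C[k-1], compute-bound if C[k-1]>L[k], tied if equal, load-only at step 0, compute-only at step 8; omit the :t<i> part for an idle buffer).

k=0 load=t0/2c comp=- wait=2 total=2
k=1 load=t1/2c comp=t0/2c wait=2 total=4
k=2 load=t2/8c comp=t1/2c wait=8 total=12
k=3 load=t3/6c comp=t2/9c wait=9 total=21
k=4 load=t4/2c comp=t3/2c wait=2 total=23
k=5 load=t5/8c comp=t4/6c wait=8 total=31
k=6 load=t6/6c comp=t5/7c wait=7 total=38
k=7 load=t7/2c comp=t6/8c wait=8 total=46
k=8 load=- comp=t7/4c wait=4 total=50

step 4: A=load:t4 B=compute:t3 [tied]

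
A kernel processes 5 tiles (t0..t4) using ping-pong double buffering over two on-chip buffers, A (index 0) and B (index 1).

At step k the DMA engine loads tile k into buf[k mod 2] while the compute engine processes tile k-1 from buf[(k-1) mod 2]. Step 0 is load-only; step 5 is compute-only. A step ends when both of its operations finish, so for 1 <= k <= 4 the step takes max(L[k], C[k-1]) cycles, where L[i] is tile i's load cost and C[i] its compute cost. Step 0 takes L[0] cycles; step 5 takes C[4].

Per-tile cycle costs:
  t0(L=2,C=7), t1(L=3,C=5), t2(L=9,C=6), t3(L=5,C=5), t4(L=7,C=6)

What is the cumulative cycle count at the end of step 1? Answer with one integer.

end_cycle[1] = 9

  0. 2=2c; end=2; A:t0 B:-
  1. max(3,7)=7c; end=9; A:t0 B:t1
  2. max(9,5)=9c; end=18; A:t2 B:t1
  3. max(5,6)=6c; end=24; A:t2 B:t3
  4. max(7,5)=7c; end=31; A:t4 B:t3
  5. 6=6c; end=37; A:t4 B:t3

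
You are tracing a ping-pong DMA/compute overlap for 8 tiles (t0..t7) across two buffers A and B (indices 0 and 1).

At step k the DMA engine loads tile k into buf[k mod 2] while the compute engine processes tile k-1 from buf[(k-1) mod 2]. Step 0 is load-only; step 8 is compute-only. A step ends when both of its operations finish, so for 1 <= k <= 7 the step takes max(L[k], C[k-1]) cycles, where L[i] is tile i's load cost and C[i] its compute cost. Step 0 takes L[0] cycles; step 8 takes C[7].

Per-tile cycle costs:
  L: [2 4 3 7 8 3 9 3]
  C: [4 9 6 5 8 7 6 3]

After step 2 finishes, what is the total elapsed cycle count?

end_cycle[2] = 15

k=0 load=t0/2c comp=- wait=2 total=2
k=1 load=t1/4c comp=t0/4c wait=4 total=6
k=2 load=t2/3c comp=t1/9c wait=9 total=15
k=3 load=t3/7c comp=t2/6c wait=7 total=22
k=4 load=t4/8c comp=t3/5c wait=8 total=30
k=5 load=t5/3c comp=t4/8c wait=8 total=38
k=6 load=t6/9c comp=t5/7c wait=9 total=47
k=7 load=t7/3c comp=t6/6c wait=6 total=53
k=8 load=- comp=t7/3c wait=3 total=56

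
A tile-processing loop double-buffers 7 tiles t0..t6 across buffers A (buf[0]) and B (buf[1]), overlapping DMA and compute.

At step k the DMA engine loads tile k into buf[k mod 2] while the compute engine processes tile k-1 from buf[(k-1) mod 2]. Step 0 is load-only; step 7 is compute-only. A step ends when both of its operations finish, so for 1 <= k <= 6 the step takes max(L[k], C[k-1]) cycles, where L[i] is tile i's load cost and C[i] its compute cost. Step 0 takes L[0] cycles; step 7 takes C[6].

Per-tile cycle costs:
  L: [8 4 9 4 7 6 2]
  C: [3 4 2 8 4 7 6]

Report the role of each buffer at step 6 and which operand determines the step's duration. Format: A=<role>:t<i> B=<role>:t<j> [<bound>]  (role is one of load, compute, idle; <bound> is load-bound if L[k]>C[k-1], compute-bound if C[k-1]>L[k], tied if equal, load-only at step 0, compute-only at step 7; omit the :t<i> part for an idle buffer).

step 6: A=load:t6 B=compute:t5 [compute-bound]

[0] DMA t0→A (8c) ∥ CU idle ⇒ 8c, clock 8
[1] DMA t1→B (4c) ∥ CU A:t0 (3c) ⇒ 4c, clock 12
[2] DMA t2→A (9c) ∥ CU B:t1 (4c) ⇒ 9c, clock 21
[3] DMA t3→B (4c) ∥ CU A:t2 (2c) ⇒ 4c, clock 25
[4] DMA t4→A (7c) ∥ CU B:t3 (8c) ⇒ 8c, clock 33
[5] DMA t5→B (6c) ∥ CU A:t4 (4c) ⇒ 6c, clock 39
[6] DMA t6→A (2c) ∥ CU B:t5 (7c) ⇒ 7c, clock 46
[7] DMA idle ∥ CU A:t6 (6c) ⇒ 6c, clock 52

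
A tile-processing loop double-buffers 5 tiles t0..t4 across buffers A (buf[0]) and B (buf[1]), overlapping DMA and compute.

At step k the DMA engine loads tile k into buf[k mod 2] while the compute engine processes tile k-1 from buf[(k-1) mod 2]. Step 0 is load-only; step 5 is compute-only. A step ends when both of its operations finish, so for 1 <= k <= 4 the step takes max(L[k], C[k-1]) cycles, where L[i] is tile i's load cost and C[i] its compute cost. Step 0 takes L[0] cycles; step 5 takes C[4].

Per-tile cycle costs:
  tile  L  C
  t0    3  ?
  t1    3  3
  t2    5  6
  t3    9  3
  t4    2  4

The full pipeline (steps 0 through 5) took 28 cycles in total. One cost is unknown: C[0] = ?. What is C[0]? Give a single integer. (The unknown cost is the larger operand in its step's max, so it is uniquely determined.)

step 0 → dur = L[0]=3 = 3
step 1 → dur = max(L[1]=3, C[0]=?) = C[0]  (unknown; binding)
step 2 → dur = max(L[2]=5, C[1]=3) = 5
step 3 → dur = max(L[3]=9, C[2]=6) = 9
step 4 → dur = max(L[4]=2, C[3]=3) = 3
step 5 → dur = C[4]=4 = 4
sum of known step durations = 24
dur[1] = total - known = 28 - 24 = 4
C[0] is the binding max in step 1, so C[0] = dur[1] = 4

C[0] = 4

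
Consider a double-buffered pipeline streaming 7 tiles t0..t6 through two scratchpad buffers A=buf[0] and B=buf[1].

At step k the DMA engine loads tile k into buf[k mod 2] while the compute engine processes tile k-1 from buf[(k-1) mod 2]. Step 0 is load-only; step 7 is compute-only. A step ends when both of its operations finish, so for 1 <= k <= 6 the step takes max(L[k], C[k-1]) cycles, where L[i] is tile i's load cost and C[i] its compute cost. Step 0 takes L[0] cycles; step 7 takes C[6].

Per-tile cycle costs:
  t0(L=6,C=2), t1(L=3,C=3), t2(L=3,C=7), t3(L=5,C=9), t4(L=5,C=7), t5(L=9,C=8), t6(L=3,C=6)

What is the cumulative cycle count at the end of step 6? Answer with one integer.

[0] DMA t0→A (6c) ∥ CU idle ⇒ 6c, clock 6
[1] DMA t1→B (3c) ∥ CU A:t0 (2c) ⇒ 3c, clock 9
[2] DMA t2→A (3c) ∥ CU B:t1 (3c) ⇒ 3c, clock 12
[3] DMA t3→B (5c) ∥ CU A:t2 (7c) ⇒ 7c, clock 19
[4] DMA t4→A (5c) ∥ CU B:t3 (9c) ⇒ 9c, clock 28
[5] DMA t5→B (9c) ∥ CU A:t4 (7c) ⇒ 9c, clock 37
[6] DMA t6→A (3c) ∥ CU B:t5 (8c) ⇒ 8c, clock 45
[7] DMA idle ∥ CU A:t6 (6c) ⇒ 6c, clock 51

end_cycle[6] = 45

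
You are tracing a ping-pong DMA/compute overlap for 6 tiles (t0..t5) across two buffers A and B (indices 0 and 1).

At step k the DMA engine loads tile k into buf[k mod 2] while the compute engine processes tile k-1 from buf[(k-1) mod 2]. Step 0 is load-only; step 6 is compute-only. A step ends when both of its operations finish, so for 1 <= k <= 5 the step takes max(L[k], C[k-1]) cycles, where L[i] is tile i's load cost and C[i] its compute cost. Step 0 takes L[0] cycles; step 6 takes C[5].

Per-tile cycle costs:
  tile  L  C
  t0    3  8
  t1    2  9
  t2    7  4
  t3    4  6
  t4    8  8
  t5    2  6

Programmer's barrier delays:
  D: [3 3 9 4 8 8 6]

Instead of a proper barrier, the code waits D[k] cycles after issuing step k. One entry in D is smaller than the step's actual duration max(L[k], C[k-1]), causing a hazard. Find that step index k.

[0] required=L[0]=3=3 vs D=3 ok
[1] required=max(L[1]=2,C[0]=8)=8 vs D=3 SHORT
[2] required=max(L[2]=7,C[1]=9)=9 vs D=9 ok
[3] required=max(L[3]=4,C[2]=4)=4 vs D=4 ok
[4] required=max(L[4]=8,C[3]=6)=8 vs D=8 ok
[5] required=max(L[5]=2,C[4]=8)=8 vs D=8 ok
[6] required=C[5]=6=6 vs D=6 ok

hazard at step 1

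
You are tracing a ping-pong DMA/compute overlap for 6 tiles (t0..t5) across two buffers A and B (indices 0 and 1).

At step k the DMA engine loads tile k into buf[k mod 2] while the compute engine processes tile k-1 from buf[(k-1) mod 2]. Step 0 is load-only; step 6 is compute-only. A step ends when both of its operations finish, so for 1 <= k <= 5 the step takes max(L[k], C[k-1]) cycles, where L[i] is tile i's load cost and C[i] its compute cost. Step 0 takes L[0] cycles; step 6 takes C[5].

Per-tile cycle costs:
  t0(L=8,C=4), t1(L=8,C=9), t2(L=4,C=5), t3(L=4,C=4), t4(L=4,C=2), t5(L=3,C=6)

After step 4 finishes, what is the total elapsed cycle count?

  0. 8=8c; end=8; A:t0 B:-
  1. max(8,4)=8c; end=16; A:t0 B:t1
  2. max(4,9)=9c; end=25; A:t2 B:t1
  3. max(4,5)=5c; end=30; A:t2 B:t3
  4. max(4,4)=4c; end=34; A:t4 B:t3
  5. max(3,2)=3c; end=37; A:t4 B:t5
  6. 6=6c; end=43; A:t4 B:t5

end_cycle[4] = 34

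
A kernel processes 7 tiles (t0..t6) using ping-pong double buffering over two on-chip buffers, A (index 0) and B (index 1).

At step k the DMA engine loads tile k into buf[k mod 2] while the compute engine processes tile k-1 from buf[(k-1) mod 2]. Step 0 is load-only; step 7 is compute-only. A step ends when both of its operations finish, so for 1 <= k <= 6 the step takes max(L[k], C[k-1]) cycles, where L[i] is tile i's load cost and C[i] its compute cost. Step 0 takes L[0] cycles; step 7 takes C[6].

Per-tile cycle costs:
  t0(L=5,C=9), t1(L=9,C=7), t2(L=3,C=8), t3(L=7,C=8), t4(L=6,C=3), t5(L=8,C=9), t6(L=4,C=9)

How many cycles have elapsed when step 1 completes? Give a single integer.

  0. 5=5c; end=5; A:t0 B:-
  1. max(9,9)=9c; end=14; A:t0 B:t1
  2. max(3,7)=7c; end=21; A:t2 B:t1
  3. max(7,8)=8c; end=29; A:t2 B:t3
  4. max(6,8)=8c; end=37; A:t4 B:t3
  5. max(8,3)=8c; end=45; A:t4 B:t5
  6. max(4,9)=9c; end=54; A:t6 B:t5
  7. 9=9c; end=63; A:t6 B:t5

end_cycle[1] = 14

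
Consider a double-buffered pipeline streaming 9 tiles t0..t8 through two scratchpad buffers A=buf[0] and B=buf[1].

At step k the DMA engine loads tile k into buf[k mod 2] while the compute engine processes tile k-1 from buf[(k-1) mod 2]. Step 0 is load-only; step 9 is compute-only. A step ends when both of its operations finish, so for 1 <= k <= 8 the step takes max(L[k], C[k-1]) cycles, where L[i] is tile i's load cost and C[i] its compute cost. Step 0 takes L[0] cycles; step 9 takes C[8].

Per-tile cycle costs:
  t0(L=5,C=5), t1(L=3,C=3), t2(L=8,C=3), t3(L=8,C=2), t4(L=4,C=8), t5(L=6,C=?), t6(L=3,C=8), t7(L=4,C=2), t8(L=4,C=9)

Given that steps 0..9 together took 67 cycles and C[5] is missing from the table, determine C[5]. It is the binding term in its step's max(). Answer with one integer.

step 0: dur = L[0]=5 = 5
step 1: dur = max(L[1]=3, C[0]=5) = 5
step 2: dur = max(L[2]=8, C[1]=3) = 8
step 3: dur = max(L[3]=8, C[2]=3) = 8
step 4: dur = max(L[4]=4, C[3]=2) = 4
step 5: dur = max(L[5]=6, C[4]=8) = 8
step 6: dur = max(L[6]=3, C[5]=?) = C[5]  (unknown; binding)
step 7: dur = max(L[7]=4, C[6]=8) = 8
step 8: dur = max(L[8]=4, C[7]=2) = 4
step 9: dur = C[8]=9 = 9
sum of known step durations = 59
dur[6] = total - known = 67 - 59 = 8
C[5] is the binding max in step 6, so C[5] = dur[6] = 8

C[5] = 8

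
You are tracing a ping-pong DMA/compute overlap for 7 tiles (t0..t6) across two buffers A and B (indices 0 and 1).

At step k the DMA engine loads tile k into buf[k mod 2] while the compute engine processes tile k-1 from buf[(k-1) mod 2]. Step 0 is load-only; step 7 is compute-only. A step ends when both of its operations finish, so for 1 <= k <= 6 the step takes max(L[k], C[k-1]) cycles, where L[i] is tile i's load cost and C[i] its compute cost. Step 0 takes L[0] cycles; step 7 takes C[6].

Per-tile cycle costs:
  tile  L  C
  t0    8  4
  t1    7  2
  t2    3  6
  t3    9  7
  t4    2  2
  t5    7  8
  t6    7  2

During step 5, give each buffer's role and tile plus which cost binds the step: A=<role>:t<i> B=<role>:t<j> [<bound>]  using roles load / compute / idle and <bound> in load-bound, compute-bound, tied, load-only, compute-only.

step 5: A=compute:t4 B=load:t5 [load-bound]

step 0: L[0]=8 → dur=8, Σ=8 | A=load:t0 B=idle [load-only]
step 1: L[1]=7 C[0]=4 → dur=7, Σ=15 | A=compute:t0 B=load:t1 [load-bound]
step 2: L[2]=3 C[1]=2 → dur=3, Σ=18 | A=load:t2 B=compute:t1 [load-bound]
step 3: L[3]=9 C[2]=6 → dur=9, Σ=27 | A=compute:t2 B=load:t3 [load-bound]
step 4: L[4]=2 C[3]=7 → dur=7, Σ=34 | A=load:t4 B=compute:t3 [compute-bound]
step 5: L[5]=7 C[4]=2 → dur=7, Σ=41 | A=compute:t4 B=load:t5 [load-bound]
step 6: L[6]=7 C[5]=8 → dur=8, Σ=49 | A=load:t6 B=compute:t5 [compute-bound]
step 7: C[6]=2 → dur=2, Σ=51 | A=compute:t6 B=idle [compute-only]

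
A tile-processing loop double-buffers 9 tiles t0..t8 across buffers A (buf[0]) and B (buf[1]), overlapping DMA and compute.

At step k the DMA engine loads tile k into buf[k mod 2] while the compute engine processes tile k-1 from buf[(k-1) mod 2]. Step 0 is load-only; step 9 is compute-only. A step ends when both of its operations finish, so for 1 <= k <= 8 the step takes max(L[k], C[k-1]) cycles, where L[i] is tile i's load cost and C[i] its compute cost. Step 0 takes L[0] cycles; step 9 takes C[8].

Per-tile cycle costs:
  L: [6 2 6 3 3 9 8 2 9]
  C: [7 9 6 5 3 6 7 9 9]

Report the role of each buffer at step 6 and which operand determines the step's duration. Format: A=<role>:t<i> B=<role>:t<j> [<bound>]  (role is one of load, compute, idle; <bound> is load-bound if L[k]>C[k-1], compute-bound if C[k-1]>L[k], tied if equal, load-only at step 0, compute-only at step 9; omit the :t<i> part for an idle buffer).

  0. 6=6c; end=6; A:t0 B:-
  1. max(2,7)=7c; end=13; A:t0 B:t1
  2. max(6,9)=9c; end=22; A:t2 B:t1
  3. max(3,6)=6c; end=28; A:t2 B:t3
  4. max(3,5)=5c; end=33; A:t4 B:t3
  5. max(9,3)=9c; end=42; A:t4 B:t5
  6. max(8,6)=8c; end=50; A:t6 B:t5
  7. max(2,7)=7c; end=57; A:t6 B:t7
  8. max(9,9)=9c; end=66; A:t8 B:t7
  9. 9=9c; end=75; A:t8 B:t7

step 6: A=load:t6 B=compute:t5 [load-bound]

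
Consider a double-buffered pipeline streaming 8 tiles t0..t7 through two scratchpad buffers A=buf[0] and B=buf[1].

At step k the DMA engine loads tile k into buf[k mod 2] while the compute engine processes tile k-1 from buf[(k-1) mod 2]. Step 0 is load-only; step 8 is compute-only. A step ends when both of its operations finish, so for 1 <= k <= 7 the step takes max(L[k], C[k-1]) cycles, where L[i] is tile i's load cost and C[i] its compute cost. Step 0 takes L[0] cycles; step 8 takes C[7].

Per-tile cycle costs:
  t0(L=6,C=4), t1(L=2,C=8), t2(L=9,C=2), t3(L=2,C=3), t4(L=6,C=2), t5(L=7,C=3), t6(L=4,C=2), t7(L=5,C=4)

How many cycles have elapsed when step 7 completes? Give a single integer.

[0] DMA t0→A (6c) ∥ CU idle ⇒ 6c, clock 6
[1] DMA t1→B (2c) ∥ CU A:t0 (4c) ⇒ 4c, clock 10
[2] DMA t2→A (9c) ∥ CU B:t1 (8c) ⇒ 9c, clock 19
[3] DMA t3→B (2c) ∥ CU A:t2 (2c) ⇒ 2c, clock 21
[4] DMA t4→A (6c) ∥ CU B:t3 (3c) ⇒ 6c, clock 27
[5] DMA t5→B (7c) ∥ CU A:t4 (2c) ⇒ 7c, clock 34
[6] DMA t6→A (4c) ∥ CU B:t5 (3c) ⇒ 4c, clock 38
[7] DMA t7→B (5c) ∥ CU A:t6 (2c) ⇒ 5c, clock 43
[8] DMA idle ∥ CU B:t7 (4c) ⇒ 4c, clock 47

end_cycle[7] = 43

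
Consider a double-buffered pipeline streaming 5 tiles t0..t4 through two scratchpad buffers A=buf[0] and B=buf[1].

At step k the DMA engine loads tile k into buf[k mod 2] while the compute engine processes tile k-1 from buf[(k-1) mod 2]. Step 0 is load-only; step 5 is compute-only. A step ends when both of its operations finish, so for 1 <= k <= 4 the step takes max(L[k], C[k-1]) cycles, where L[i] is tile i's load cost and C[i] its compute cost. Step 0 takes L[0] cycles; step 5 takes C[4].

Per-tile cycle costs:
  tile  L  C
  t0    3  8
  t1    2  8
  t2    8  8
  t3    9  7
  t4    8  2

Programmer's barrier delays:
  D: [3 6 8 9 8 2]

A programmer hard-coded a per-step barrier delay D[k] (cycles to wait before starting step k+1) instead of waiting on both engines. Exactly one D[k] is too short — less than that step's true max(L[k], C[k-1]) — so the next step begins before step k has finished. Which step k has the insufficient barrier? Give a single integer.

hazard at step 1

step 0: need L[0]=3 = 3; D[0]=3 ok
step 1: need max(L[1]=2,C[0]=8) = 8; D[1]=6 SHORT
step 2: need max(L[2]=8,C[1]=8) = 8; D[2]=8 ok
step 3: need max(L[3]=9,C[2]=8) = 9; D[3]=9 ok
step 4: need max(L[4]=8,C[3]=7) = 8; D[4]=8 ok
step 5: need C[4]=2 = 2; D[5]=2 ok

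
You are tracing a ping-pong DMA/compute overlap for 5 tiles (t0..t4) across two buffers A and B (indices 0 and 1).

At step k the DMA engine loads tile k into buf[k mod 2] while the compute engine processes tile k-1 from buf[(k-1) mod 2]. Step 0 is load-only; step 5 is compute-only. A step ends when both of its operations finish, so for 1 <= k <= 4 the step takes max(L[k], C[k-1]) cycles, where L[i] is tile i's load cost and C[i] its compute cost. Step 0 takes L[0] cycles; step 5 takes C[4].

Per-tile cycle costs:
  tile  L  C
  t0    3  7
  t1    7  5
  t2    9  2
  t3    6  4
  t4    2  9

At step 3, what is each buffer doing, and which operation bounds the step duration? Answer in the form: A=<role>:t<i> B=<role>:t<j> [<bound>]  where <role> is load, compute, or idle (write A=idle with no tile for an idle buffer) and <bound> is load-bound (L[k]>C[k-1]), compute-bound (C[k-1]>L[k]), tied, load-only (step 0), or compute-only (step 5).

step 3: A=compute:t2 B=load:t3 [load-bound]

  0. 3=3c; end=3; A:t0 B:-
  1. max(7,7)=7c; end=10; A:t0 B:t1
  2. max(9,5)=9c; end=19; A:t2 B:t1
  3. max(6,2)=6c; end=25; A:t2 B:t3
  4. max(2,4)=4c; end=29; A:t4 B:t3
  5. 9=9c; end=38; A:t4 B:t3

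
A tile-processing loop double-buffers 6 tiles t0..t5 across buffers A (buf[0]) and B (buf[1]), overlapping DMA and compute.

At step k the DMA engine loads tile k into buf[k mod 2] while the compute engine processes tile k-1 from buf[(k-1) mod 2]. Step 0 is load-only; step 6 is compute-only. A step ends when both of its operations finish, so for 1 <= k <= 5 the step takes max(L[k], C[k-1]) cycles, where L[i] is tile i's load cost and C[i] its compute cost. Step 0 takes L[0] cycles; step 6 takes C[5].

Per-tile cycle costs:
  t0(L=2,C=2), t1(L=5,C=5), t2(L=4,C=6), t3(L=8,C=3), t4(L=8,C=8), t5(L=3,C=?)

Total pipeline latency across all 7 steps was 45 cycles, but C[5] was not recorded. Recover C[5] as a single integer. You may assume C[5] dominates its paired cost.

step 0 → dur = L[0]=2 = 2
step 1 → dur = max(L[1]=5, C[0]=2) = 5
step 2 → dur = max(L[2]=4, C[1]=5) = 5
step 3 → dur = max(L[3]=8, C[2]=6) = 8
step 4 → dur = max(L[4]=8, C[3]=3) = 8
step 5 → dur = max(L[5]=3, C[4]=8) = 8
step 6 → dur = C[5]=? = C[5]  (unknown; binding)
sum of known step durations = 36
dur[6] = total - known = 45 - 36 = 9
C[5] is the binding max in step 6, so C[5] = dur[6] = 9

C[5] = 9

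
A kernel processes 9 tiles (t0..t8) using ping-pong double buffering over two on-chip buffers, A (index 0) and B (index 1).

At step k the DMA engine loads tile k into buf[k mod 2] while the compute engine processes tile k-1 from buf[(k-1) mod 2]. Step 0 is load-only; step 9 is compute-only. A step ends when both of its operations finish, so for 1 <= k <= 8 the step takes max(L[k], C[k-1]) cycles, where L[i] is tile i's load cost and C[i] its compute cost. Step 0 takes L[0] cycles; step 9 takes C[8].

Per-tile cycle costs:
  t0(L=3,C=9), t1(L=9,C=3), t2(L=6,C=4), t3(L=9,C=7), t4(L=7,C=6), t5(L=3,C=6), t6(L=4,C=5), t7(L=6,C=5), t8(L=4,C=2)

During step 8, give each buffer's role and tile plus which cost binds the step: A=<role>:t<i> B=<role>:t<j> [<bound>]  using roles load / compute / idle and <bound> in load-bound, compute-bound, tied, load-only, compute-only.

step 8: A=load:t8 B=compute:t7 [compute-bound]

[0] DMA t0→A (3c) ∥ CU idle ⇒ 3c, clock 3
[1] DMA t1→B (9c) ∥ CU A:t0 (9c) ⇒ 9c, clock 12
[2] DMA t2→A (6c) ∥ CU B:t1 (3c) ⇒ 6c, clock 18
[3] DMA t3→B (9c) ∥ CU A:t2 (4c) ⇒ 9c, clock 27
[4] DMA t4→A (7c) ∥ CU B:t3 (7c) ⇒ 7c, clock 34
[5] DMA t5→B (3c) ∥ CU A:t4 (6c) ⇒ 6c, clock 40
[6] DMA t6→A (4c) ∥ CU B:t5 (6c) ⇒ 6c, clock 46
[7] DMA t7→B (6c) ∥ CU A:t6 (5c) ⇒ 6c, clock 52
[8] DMA t8→A (4c) ∥ CU B:t7 (5c) ⇒ 5c, clock 57
[9] DMA idle ∥ CU A:t8 (2c) ⇒ 2c, clock 59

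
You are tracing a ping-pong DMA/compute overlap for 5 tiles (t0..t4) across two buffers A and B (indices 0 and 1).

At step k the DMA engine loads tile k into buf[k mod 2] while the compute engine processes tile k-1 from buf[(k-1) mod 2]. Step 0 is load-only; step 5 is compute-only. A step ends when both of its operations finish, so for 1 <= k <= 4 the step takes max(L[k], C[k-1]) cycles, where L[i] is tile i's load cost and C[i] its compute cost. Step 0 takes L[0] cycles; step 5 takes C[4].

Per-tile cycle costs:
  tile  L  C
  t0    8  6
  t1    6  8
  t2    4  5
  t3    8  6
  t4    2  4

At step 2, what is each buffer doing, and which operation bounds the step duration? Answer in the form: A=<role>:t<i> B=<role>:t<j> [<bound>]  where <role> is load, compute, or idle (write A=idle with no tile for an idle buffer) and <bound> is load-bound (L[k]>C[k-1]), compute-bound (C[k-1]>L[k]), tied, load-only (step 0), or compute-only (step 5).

step 2: A=load:t2 B=compute:t1 [compute-bound]

k=0 load=t0/8c comp=- wait=8 total=8
k=1 load=t1/6c comp=t0/6c wait=6 total=14
k=2 load=t2/4c comp=t1/8c wait=8 total=22
k=3 load=t3/8c comp=t2/5c wait=8 total=30
k=4 load=t4/2c comp=t3/6c wait=6 total=36
k=5 load=- comp=t4/4c wait=4 total=40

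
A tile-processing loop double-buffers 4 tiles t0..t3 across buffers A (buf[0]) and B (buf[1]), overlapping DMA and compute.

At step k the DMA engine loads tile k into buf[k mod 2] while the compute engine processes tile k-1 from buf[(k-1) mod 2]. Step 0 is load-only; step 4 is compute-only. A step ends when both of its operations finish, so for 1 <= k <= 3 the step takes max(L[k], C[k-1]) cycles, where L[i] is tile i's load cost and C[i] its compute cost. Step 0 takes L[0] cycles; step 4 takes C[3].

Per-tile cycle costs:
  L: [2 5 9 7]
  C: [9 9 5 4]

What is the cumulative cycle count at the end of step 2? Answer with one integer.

  0. 2=2c; end=2; A:t0 B:-
  1. max(5,9)=9c; end=11; A:t0 B:t1
  2. max(9,9)=9c; end=20; A:t2 B:t1
  3. max(7,5)=7c; end=27; A:t2 B:t3
  4. 4=4c; end=31; A:t2 B:t3

end_cycle[2] = 20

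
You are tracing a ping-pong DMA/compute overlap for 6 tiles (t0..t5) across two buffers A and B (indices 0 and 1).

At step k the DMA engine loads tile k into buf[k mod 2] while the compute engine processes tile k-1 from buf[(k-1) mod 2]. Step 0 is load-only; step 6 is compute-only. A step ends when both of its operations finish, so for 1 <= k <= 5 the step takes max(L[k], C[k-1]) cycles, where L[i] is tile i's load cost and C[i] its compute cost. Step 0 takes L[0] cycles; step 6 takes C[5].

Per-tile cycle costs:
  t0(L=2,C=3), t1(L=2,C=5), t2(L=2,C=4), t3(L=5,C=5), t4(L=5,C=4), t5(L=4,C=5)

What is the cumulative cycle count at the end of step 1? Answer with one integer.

end_cycle[1] = 5

[0] DMA t0→A (2c) ∥ CU idle ⇒ 2c, clock 2
[1] DMA t1→B (2c) ∥ CU A:t0 (3c) ⇒ 3c, clock 5
[2] DMA t2→A (2c) ∥ CU B:t1 (5c) ⇒ 5c, clock 10
[3] DMA t3→B (5c) ∥ CU A:t2 (4c) ⇒ 5c, clock 15
[4] DMA t4→A (5c) ∥ CU B:t3 (5c) ⇒ 5c, clock 20
[5] DMA t5→B (4c) ∥ CU A:t4 (4c) ⇒ 4c, clock 24
[6] DMA idle ∥ CU B:t5 (5c) ⇒ 5c, clock 29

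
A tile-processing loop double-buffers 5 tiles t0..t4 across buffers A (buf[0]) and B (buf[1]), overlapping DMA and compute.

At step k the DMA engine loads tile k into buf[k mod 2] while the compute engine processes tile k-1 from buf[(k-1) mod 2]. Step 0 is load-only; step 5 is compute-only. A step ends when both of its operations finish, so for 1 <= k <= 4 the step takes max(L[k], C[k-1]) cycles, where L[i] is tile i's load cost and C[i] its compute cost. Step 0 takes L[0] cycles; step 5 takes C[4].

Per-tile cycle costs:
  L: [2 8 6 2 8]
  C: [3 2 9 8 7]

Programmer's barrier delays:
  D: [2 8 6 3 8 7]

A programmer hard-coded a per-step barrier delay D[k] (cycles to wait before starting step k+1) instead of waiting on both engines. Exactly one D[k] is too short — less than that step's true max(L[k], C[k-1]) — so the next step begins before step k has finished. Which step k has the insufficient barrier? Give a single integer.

hazard at step 3

[0] required=L[0]=2=2 vs D=2 ok
[1] required=max(L[1]=8,C[0]=3)=8 vs D=8 ok
[2] required=max(L[2]=6,C[1]=2)=6 vs D=6 ok
[3] required=max(L[3]=2,C[2]=9)=9 vs D=3 SHORT
[4] required=max(L[4]=8,C[3]=8)=8 vs D=8 ok
[5] required=C[4]=7=7 vs D=7 ok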